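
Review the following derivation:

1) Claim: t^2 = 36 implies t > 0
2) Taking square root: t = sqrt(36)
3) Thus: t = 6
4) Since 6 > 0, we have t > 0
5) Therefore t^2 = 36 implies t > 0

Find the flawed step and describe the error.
Step 2: Taking square root: t = sqrt(36)

Step 2 takes the square root and assumes the positive root only. The equation t^2 = 36 actually has two solutions: t = 6 and t = -6. The proof silently assumes t > 0 without justification, then uses this assumption to conclude t > 0, which is circular. The counterexample t = -6 shows the claim is false.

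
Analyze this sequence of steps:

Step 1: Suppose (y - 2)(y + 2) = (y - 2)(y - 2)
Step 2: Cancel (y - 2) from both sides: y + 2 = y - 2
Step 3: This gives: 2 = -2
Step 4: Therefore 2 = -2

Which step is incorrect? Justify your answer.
Step 2: Cancel (y - 2) from both sides: y + 2 = y - 2

Step 2 cancels (y - 2) from both sides. This is only valid if (y - 2) ≠ 0, i.e., y ≠ 2. When y = 2, both sides equal zero regardless of the other factors. The correct approach requires considering y = 2 as a separate case.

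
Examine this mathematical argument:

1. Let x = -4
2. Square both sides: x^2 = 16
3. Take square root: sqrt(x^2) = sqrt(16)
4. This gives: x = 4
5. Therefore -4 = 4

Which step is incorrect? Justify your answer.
Step 4: This gives: x = 4

Step 4 incorrectly states that sqrt(x^2) = x. The correct identity is sqrt(x^2) = |x|. Since x = -4 < 0, we have sqrt(x^2) = |-4| = 4, not x = -4.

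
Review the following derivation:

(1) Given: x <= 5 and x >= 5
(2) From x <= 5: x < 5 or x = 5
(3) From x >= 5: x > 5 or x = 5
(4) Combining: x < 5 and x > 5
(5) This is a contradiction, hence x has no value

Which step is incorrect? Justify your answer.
Step 4: Combining: x < 5 and x > 5

Step 4 incorrectly combines the conditions. From x <= 5 and x >= 5, the intersection is x = 5. The error treats the 'or' cases as 'and' requirements. The correct conclusion is that x = 5 is the unique solution, not that no solution exists.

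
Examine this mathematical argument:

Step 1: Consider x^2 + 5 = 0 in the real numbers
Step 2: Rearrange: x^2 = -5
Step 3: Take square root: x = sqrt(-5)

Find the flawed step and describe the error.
Step 3: Take square root: x = sqrt(-5)

Step 3 takes the square root of -5, which is negative. In the real number system, the square root of a negative number is undefined. The equation x^2 + 5 = 0 has no real solutions. Square roots of negative numbers only exist in the complex numbers.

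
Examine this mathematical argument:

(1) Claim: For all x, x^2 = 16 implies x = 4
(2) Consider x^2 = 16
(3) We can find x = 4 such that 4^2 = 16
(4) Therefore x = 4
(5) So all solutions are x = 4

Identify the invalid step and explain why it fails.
Step 4: Therefore x = 4

Step 4 incorrectly concludes that x = 4 is the only solution. The proof shows that x = 4 is A solution (existence), but does not show it is the ONLY solution (uniqueness). In fact, x = -4 is also a solution since (-4)^2 = 16. Finding one solution doesn't prove there are no others.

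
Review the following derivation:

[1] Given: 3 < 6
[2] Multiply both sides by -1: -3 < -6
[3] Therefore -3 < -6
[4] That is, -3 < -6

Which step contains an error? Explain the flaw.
Step 2: Multiply both sides by -1: -3 < -6

Step 2 multiplies both sides by -1 but fails to reverse the inequality sign. When multiplying (or dividing) an inequality by a negative number, the direction must be reversed. Since 3 < 6, we should get -3 > -6, i.e., -3 > -6.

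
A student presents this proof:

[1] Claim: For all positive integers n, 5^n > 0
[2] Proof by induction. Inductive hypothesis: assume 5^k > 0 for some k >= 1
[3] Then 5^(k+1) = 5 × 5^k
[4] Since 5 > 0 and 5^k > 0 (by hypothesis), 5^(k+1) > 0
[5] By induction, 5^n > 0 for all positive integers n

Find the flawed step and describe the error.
Step 5: By induction, 5^n > 0 for all positive integers n

Step 5 concludes the proof by induction, but no base case was ever established. A valid induction proof requires: (1) a base case proving 5^1 > 0, and (2) an inductive step showing IF 5^k > 0 THEN 5^(k+1) > 0. Steps 2-4 correctly establish the inductive step, but without the base case the conclusion in step 5 does not follow.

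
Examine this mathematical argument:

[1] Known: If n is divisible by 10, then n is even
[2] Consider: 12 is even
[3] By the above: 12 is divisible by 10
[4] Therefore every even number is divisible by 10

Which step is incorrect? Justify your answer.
Step 3: By the above: 12 is divisible by 10

Step 3 commits the fallacy of affirming the consequent. The known fact 'divisible by 10 → even' does NOT imply 'even → divisible by 10'. That would be the converse, which is false. For example, 12 is even but 12 ÷ 10 = 1.20, which is not an integer.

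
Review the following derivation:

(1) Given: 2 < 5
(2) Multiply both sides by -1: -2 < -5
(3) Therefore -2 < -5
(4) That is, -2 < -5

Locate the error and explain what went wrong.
Step 2: Multiply both sides by -1: -2 < -5

Step 2 multiplies both sides by -1 but fails to reverse the inequality sign. When multiplying (or dividing) an inequality by a negative number, the direction must be reversed. Since 2 < 5, we should get -2 > -5, i.e., -2 > -5.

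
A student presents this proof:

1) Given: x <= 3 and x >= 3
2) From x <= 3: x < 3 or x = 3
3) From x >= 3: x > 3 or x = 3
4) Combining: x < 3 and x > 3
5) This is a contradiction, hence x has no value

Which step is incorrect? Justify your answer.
Step 4: Combining: x < 3 and x > 3

Step 4 incorrectly combines the conditions. From x <= 3 and x >= 3, the intersection is x = 3. The error treats the 'or' cases as 'and' requirements. The correct conclusion is that x = 3 is the unique solution, not that no solution exists.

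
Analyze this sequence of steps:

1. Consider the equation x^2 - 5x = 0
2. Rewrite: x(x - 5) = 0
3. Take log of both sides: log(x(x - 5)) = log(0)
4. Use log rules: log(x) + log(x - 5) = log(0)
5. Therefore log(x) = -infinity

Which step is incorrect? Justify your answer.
Step 3: Take log of both sides: log(x(x - 5)) = log(0)

Step 3 takes the logarithm of both sides, resulting in log(0) on the right side. The logarithm is only defined for positive numbers; log(0) is undefined (approaches negative infinity). This operation is invalid.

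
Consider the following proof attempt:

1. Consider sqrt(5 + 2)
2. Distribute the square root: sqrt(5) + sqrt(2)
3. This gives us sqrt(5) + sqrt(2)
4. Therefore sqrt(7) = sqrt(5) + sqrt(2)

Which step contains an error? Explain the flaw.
Step 2: Distribute the square root: sqrt(5) + sqrt(2)

Step 2 incorrectly 'distributes' the square root over addition. The square root function does not distribute: sqrt(a + b) ≠ sqrt(a) + sqrt(b). In fact, sqrt(5 + 2) = sqrt(7) ≈ 2.6458, while sqrt(5) + sqrt(2) ≈ 3.6503.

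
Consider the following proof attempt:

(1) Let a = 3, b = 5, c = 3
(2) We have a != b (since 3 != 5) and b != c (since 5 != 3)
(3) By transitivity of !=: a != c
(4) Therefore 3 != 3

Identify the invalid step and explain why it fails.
Step 3: By transitivity of !=: a != c

Step 3 incorrectly applies transitivity to the '!=' relation. Transitivity states: if a R b and b R c, then a R c. However, '!=' is not transitive. Counterexample: 3 != 5 and 5 != 3, but 3 = 3 (both equal 3). Transitivity holds for relations like <, <=, =, but not for !=.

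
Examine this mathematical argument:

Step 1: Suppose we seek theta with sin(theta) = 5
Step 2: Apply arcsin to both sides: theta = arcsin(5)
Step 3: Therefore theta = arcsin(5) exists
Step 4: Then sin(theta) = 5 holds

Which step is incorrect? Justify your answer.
Step 2: Apply arcsin to both sides: theta = arcsin(5)

Step 2 applies arcsin to 5. However, arcsin(x) is only defined for x in [-1, 1] because sin(theta) can only produce values in that range. Since |5| > 1, arcsin(5) is undefined. There is no angle whose sine equals 5.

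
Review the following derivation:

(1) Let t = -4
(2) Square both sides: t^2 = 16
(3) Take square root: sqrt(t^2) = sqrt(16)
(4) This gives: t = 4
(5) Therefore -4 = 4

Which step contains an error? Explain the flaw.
Step 4: This gives: t = 4

Step 4 incorrectly states that sqrt(t^2) = t. The correct identity is sqrt(t^2) = |t|. Since t = -4 < 0, we have sqrt(t^2) = |-4| = 4, not t = -4.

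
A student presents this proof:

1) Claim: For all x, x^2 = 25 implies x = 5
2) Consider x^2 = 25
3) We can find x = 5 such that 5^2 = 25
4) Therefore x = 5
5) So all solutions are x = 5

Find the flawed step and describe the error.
Step 4: Therefore x = 5

Step 4 incorrectly concludes that x = 5 is the only solution. The proof shows that x = 5 is A solution (existence), but does not show it is the ONLY solution (uniqueness). In fact, x = -5 is also a solution since (-5)^2 = 25. Finding one solution doesn't prove there are no others.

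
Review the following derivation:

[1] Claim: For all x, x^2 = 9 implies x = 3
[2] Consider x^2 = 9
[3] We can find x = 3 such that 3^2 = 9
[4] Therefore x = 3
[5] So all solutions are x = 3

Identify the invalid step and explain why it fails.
Step 4: Therefore x = 3

Step 4 incorrectly concludes that x = 3 is the only solution. The proof shows that x = 3 is A solution (existence), but does not show it is the ONLY solution (uniqueness). In fact, x = -3 is also a solution since (-3)^2 = 9. Finding one solution doesn't prove there are no others.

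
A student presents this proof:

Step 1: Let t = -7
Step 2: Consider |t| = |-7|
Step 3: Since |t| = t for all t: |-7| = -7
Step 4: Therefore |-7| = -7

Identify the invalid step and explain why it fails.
Step 3: Since |t| = t for all t: |-7| = -7

Step 3 incorrectly states that |t| = t for all t. The correct definition is |t| = t when t >= 0, and |t| = -t when t < 0. Since -7 < 0, we have |-7| = -(-7) = 7, not -7.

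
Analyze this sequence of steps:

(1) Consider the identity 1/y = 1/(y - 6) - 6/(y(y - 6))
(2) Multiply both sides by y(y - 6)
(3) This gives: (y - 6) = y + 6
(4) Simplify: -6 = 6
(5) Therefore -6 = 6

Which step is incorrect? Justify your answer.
Step 3: This gives: (y - 6) = y + 6

Step 3 makes a sign error when clearing denominators. Multiplying -6/(y(y - 6)) by y(y - 6) gives -6, not +6. The correct result is (y - 6) = y - 6, which is trivially true, not (y - 6) = y + 6. (Step 1 is a valid identity: 1/(y - 6) - 6/(y(y - 6)) = (y - 6)/(y(y - 6)) = 1/y.)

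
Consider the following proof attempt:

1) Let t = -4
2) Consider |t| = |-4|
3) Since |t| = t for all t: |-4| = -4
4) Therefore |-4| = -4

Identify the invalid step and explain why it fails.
Step 3: Since |t| = t for all t: |-4| = -4

Step 3 incorrectly states that |t| = t for all t. The correct definition is |t| = t when t >= 0, and |t| = -t when t < 0. Since -4 < 0, we have |-4| = -(-4) = 4, not -4.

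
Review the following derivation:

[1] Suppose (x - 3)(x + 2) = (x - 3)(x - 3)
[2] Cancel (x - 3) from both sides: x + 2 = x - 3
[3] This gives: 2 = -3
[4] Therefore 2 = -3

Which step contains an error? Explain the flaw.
Step 2: Cancel (x - 3) from both sides: x + 2 = x - 3

Step 2 cancels (x - 3) from both sides. This is only valid if (x - 3) ≠ 0, i.e., x ≠ 3. When x = 3, both sides equal zero regardless of the other factors. The correct approach requires considering x = 3 as a separate case.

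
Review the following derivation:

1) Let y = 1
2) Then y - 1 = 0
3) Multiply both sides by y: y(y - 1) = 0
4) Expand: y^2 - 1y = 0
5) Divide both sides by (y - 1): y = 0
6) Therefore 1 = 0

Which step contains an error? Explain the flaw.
Step 5: Divide both sides by (y - 1): y = 0

Step 5 divides both sides by (y - 1). However, since y = 1, we have (y - 1) = 0. Division by zero is undefined, making this step invalid.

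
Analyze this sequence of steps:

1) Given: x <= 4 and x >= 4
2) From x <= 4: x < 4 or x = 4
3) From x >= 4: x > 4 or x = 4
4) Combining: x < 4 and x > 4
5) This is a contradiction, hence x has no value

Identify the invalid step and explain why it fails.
Step 4: Combining: x < 4 and x > 4

Step 4 incorrectly combines the conditions. From x <= 4 and x >= 4, the intersection is x = 4. The error treats the 'or' cases as 'and' requirements. The correct conclusion is that x = 4 is the unique solution, not that no solution exists.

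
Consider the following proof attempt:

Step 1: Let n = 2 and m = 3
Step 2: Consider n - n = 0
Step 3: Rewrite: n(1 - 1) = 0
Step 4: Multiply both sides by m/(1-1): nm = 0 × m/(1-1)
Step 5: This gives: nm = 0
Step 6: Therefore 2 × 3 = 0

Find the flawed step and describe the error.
Step 4: Multiply both sides by m/(1-1): nm = 0 × m/(1-1)

Step 4 multiplies both sides by m/(1-1). However, 1-1 = 0, so this is multiplication by m/0, which is undefined. We cannot multiply by an undefined expression.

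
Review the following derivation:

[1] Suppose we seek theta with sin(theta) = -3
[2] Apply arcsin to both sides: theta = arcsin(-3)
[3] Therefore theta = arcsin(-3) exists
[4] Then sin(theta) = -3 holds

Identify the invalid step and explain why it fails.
Step 2: Apply arcsin to both sides: theta = arcsin(-3)

Step 2 applies arcsin to -3. However, arcsin(x) is only defined for x in [-1, 1] because sin(theta) can only produce values in that range. Since |-3| > 1, arcsin(-3) is undefined. There is no angle whose sine equals -3.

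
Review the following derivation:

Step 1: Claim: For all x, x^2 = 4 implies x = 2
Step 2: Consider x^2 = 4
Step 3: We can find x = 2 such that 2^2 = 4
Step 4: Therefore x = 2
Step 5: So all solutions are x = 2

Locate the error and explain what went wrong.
Step 4: Therefore x = 2

Step 4 incorrectly concludes that x = 2 is the only solution. The proof shows that x = 2 is A solution (existence), but does not show it is the ONLY solution (uniqueness). In fact, x = -2 is also a solution since (-2)^2 = 4. Finding one solution doesn't prove there are no others.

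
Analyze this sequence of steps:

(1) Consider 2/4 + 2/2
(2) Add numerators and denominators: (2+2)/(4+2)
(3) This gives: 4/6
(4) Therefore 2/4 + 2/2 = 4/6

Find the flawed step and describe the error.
Step 2: Add numerators and denominators: (2+2)/(4+2)

Step 2 incorrectly adds fractions by separately adding numerators and denominators. This is wrong. The correct method requires a common denominator: 2/4 + 2/2 = (2×2 + 2×4)/(4×2) = 12/8 = 3/2. The method used gives 4/6, which is different.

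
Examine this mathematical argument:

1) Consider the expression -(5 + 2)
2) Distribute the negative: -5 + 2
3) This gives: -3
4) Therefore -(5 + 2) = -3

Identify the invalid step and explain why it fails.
Step 2: Distribute the negative: -5 + 2

Step 2 incorrectly distributes the negative sign. The correct distribution is -(5 + 2) = -5 - 2 = -7. The negative must be applied to both terms, not just the first. The error treats -(5 + 2) as -5 + 2, which equals -3 instead of -7.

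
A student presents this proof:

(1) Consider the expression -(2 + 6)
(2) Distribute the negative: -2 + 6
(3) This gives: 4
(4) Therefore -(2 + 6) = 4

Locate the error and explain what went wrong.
Step 2: Distribute the negative: -2 + 6

Step 2 incorrectly distributes the negative sign. The correct distribution is -(2 + 6) = -2 - 6 = -8. The negative must be applied to both terms, not just the first. The error treats -(2 + 6) as -2 + 6, which equals 4 instead of -8.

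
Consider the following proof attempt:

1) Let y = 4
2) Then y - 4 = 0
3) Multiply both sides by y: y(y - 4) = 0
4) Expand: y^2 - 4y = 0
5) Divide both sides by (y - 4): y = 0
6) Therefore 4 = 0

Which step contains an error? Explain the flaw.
Step 5: Divide both sides by (y - 4): y = 0

Step 5 divides both sides by (y - 4). However, since y = 4, we have (y - 4) = 0. Division by zero is undefined, making this step invalid.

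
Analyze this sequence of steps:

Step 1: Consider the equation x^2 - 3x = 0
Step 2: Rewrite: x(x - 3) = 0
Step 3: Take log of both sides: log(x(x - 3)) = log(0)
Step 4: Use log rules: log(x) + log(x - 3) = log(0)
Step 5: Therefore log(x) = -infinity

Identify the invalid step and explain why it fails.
Step 3: Take log of both sides: log(x(x - 3)) = log(0)

Step 3 takes the logarithm of both sides, resulting in log(0) on the right side. The logarithm is only defined for positive numbers; log(0) is undefined (approaches negative infinity). This operation is invalid.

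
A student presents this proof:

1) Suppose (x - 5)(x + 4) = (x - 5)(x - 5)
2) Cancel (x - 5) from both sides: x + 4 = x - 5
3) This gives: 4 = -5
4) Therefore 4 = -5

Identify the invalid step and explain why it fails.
Step 2: Cancel (x - 5) from both sides: x + 4 = x - 5

Step 2 cancels (x - 5) from both sides. This is only valid if (x - 5) ≠ 0, i.e., x ≠ 5. When x = 5, both sides equal zero regardless of the other factors. The correct approach requires considering x = 5 as a separate case.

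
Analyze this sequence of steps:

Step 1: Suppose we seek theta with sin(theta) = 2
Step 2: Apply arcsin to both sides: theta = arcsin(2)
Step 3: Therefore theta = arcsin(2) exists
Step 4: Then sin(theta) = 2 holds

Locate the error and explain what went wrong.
Step 2: Apply arcsin to both sides: theta = arcsin(2)

Step 2 applies arcsin to 2. However, arcsin(x) is only defined for x in [-1, 1] because sin(theta) can only produce values in that range. Since |2| > 1, arcsin(2) is undefined. There is no angle whose sine equals 2.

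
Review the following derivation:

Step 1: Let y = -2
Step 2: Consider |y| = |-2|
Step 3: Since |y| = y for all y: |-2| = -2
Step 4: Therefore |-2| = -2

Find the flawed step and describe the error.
Step 3: Since |y| = y for all y: |-2| = -2

Step 3 incorrectly states that |y| = y for all y. The correct definition is |y| = y when y >= 0, and |y| = -y when y < 0. Since -2 < 0, we have |-2| = -(-2) = 2, not -2.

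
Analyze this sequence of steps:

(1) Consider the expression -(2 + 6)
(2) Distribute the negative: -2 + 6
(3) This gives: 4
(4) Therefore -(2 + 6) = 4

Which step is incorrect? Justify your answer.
Step 2: Distribute the negative: -2 + 6

Step 2 incorrectly distributes the negative sign. The correct distribution is -(2 + 6) = -2 - 6 = -8. The negative must be applied to both terms, not just the first. The error treats -(2 + 6) as -2 + 6, which equals 4 instead of -8.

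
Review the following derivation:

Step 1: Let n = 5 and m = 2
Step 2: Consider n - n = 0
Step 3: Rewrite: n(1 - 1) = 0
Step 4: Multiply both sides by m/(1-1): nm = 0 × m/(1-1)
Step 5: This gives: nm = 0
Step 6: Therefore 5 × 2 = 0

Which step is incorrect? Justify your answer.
Step 4: Multiply both sides by m/(1-1): nm = 0 × m/(1-1)

Step 4 multiplies both sides by m/(1-1). However, 1-1 = 0, so this is multiplication by m/0, which is undefined. We cannot multiply by an undefined expression.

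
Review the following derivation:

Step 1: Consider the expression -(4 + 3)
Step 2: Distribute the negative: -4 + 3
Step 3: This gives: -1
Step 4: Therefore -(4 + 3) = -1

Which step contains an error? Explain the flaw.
Step 2: Distribute the negative: -4 + 3

Step 2 incorrectly distributes the negative sign. The correct distribution is -(4 + 3) = -4 - 3 = -7. The negative must be applied to both terms, not just the first. The error treats -(4 + 3) as -4 + 3, which equals -1 instead of -7.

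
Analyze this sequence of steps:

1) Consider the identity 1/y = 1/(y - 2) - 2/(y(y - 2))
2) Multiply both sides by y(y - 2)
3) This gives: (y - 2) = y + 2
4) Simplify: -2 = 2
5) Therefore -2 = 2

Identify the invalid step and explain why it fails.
Step 3: This gives: (y - 2) = y + 2

Step 3 makes a sign error when clearing denominators. Multiplying -2/(y(y - 2)) by y(y - 2) gives -2, not +2. The correct result is (y - 2) = y - 2, which is trivially true, not (y - 2) = y + 2. (Step 1 is a valid identity: 1/(y - 2) - 2/(y(y - 2)) = (y - 2)/(y(y - 2)) = 1/y.)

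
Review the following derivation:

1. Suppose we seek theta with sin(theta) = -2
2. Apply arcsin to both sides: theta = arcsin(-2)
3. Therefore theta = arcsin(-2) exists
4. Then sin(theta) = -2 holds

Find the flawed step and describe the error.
Step 2: Apply arcsin to both sides: theta = arcsin(-2)

Step 2 applies arcsin to -2. However, arcsin(x) is only defined for x in [-1, 1] because sin(theta) can only produce values in that range. Since |-2| > 1, arcsin(-2) is undefined. There is no angle whose sine equals -2.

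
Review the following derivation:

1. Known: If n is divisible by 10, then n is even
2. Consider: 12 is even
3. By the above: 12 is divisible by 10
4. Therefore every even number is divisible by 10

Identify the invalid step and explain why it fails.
Step 3: By the above: 12 is divisible by 10

Step 3 commits the fallacy of affirming the consequent. The known fact 'divisible by 10 → even' does NOT imply 'even → divisible by 10'. That would be the converse, which is false. For example, 12 is even but 12 ÷ 10 = 1.20, which is not an integer.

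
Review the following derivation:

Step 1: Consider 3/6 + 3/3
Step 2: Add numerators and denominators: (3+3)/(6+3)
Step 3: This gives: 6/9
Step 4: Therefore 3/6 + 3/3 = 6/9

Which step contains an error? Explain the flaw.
Step 2: Add numerators and denominators: (3+3)/(6+3)

Step 2 incorrectly adds fractions by separately adding numerators and denominators. This is wrong. The correct method requires a common denominator: 3/6 + 3/3 = (3×3 + 3×6)/(6×3) = 27/18 = 3/2. The method used gives 6/9, which is different.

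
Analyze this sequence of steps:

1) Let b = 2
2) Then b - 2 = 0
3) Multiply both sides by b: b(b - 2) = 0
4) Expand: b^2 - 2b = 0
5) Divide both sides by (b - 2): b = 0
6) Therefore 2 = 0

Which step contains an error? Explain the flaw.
Step 5: Divide both sides by (b - 2): b = 0

Step 5 divides both sides by (b - 2). However, since b = 2, we have (b - 2) = 0. Division by zero is undefined, making this step invalid.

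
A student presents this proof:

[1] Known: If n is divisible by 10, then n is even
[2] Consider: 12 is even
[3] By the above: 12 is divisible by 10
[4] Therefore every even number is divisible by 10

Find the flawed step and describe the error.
Step 3: By the above: 12 is divisible by 10

Step 3 commits the fallacy of affirming the consequent. The known fact 'divisible by 10 → even' does NOT imply 'even → divisible by 10'. That would be the converse, which is false. For example, 12 is even but 12 ÷ 10 = 1.20, which is not an integer.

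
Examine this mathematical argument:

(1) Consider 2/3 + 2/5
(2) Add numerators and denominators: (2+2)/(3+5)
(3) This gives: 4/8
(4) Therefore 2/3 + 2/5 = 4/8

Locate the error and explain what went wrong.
Step 2: Add numerators and denominators: (2+2)/(3+5)

Step 2 incorrectly adds fractions by separately adding numerators and denominators. This is wrong. The correct method requires a common denominator: 2/3 + 2/5 = (2×5 + 2×3)/(3×5) = 16/15 = 16/15. The method used gives 4/8, which is different.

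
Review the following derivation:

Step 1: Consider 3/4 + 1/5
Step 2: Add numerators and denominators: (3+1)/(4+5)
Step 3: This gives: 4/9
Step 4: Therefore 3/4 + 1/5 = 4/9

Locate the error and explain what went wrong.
Step 2: Add numerators and denominators: (3+1)/(4+5)

Step 2 incorrectly adds fractions by separately adding numerators and denominators. This is wrong. The correct method requires a common denominator: 3/4 + 1/5 = (3×5 + 1×4)/(4×5) = 19/20 = 19/20. The method used gives 4/9, which is different.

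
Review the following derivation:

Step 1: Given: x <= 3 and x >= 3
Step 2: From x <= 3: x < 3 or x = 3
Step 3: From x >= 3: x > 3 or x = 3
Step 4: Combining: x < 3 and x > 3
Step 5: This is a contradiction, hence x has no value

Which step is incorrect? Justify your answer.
Step 4: Combining: x < 3 and x > 3

Step 4 incorrectly combines the conditions. From x <= 3 and x >= 3, the intersection is x = 3. The error treats the 'or' cases as 'and' requirements. The correct conclusion is that x = 3 is the unique solution, not that no solution exists.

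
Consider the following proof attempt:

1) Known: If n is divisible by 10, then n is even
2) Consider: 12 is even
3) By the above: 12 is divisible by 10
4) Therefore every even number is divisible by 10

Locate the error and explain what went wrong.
Step 3: By the above: 12 is divisible by 10

Step 3 commits the fallacy of affirming the consequent. The known fact 'divisible by 10 → even' does NOT imply 'even → divisible by 10'. That would be the converse, which is false. For example, 12 is even but 12 ÷ 10 = 1.20, which is not an integer.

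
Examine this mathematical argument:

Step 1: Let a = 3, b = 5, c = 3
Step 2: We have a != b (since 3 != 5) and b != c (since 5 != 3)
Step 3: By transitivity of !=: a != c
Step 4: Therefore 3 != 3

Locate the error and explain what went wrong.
Step 3: By transitivity of !=: a != c

Step 3 incorrectly applies transitivity to the '!=' relation. Transitivity states: if a R b and b R c, then a R c. However, '!=' is not transitive. Counterexample: 3 != 5 and 5 != 3, but 3 = 3 (both equal 3). Transitivity holds for relations like <, <=, =, but not for !=.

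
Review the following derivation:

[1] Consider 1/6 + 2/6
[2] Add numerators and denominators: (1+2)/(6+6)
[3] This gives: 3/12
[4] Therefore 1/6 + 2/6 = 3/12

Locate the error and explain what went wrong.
Step 2: Add numerators and denominators: (1+2)/(6+6)

Step 2 incorrectly adds fractions by separately adding numerators and denominators. This is wrong. The correct method requires a common denominator: 1/6 + 2/6 = (1×6 + 2×6)/(6×6) = 18/36 = 1/2. The method used gives 3/12, which is different.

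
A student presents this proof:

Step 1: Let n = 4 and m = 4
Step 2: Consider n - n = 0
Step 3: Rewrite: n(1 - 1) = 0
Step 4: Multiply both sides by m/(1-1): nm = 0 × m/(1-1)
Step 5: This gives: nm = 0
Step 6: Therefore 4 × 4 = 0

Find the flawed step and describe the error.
Step 4: Multiply both sides by m/(1-1): nm = 0 × m/(1-1)

Step 4 multiplies both sides by m/(1-1). However, 1-1 = 0, so this is multiplication by m/0, which is undefined. We cannot multiply by an undefined expression.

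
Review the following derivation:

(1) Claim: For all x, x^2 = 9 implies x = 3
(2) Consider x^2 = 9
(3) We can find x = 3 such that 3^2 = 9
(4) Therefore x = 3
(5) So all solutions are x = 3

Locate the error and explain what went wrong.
Step 4: Therefore x = 3

Step 4 incorrectly concludes that x = 3 is the only solution. The proof shows that x = 3 is A solution (existence), but does not show it is the ONLY solution (uniqueness). In fact, x = -3 is also a solution since (-3)^2 = 9. Finding one solution doesn't prove there are no others.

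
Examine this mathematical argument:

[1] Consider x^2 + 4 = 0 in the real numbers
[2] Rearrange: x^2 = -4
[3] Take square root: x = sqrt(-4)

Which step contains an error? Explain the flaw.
Step 3: Take square root: x = sqrt(-4)

Step 3 takes the square root of -4, which is negative. In the real number system, the square root of a negative number is undefined. The equation x^2 + 4 = 0 has no real solutions. Square roots of negative numbers only exist in the complex numbers.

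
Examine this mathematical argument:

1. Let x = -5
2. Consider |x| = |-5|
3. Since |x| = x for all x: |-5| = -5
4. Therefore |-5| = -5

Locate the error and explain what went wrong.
Step 3: Since |x| = x for all x: |-5| = -5

Step 3 incorrectly states that |x| = x for all x. The correct definition is |x| = x when x >= 0, and |x| = -x when x < 0. Since -5 < 0, we have |-5| = -(-5) = 5, not -5.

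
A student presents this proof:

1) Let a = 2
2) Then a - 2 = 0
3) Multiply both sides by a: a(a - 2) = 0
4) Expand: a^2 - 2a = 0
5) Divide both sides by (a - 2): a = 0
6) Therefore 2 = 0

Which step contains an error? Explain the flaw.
Step 5: Divide both sides by (a - 2): a = 0

Step 5 divides both sides by (a - 2). However, since a = 2, we have (a - 2) = 0. Division by zero is undefined, making this step invalid.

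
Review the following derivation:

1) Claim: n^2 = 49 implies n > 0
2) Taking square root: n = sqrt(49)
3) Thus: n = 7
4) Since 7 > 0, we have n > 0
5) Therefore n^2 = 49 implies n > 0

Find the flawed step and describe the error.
Step 2: Taking square root: n = sqrt(49)

Step 2 takes the square root and assumes the positive root only. The equation n^2 = 49 actually has two solutions: n = 7 and n = -7. The proof silently assumes n > 0 without justification, then uses this assumption to conclude n > 0, which is circular. The counterexample n = -7 shows the claim is false.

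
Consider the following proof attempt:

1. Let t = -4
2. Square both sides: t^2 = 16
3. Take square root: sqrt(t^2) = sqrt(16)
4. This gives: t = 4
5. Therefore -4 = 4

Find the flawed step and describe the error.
Step 4: This gives: t = 4

Step 4 incorrectly states that sqrt(t^2) = t. The correct identity is sqrt(t^2) = |t|. Since t = -4 < 0, we have sqrt(t^2) = |-4| = 4, not t = -4.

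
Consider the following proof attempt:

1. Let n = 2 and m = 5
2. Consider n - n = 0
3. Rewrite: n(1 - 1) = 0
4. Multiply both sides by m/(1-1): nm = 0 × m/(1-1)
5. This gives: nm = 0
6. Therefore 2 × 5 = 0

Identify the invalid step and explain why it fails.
Step 4: Multiply both sides by m/(1-1): nm = 0 × m/(1-1)

Step 4 multiplies both sides by m/(1-1). However, 1-1 = 0, so this is multiplication by m/0, which is undefined. We cannot multiply by an undefined expression.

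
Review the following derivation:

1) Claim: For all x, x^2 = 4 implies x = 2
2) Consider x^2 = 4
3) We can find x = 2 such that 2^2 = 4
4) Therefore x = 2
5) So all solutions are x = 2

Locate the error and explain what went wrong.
Step 4: Therefore x = 2

Step 4 incorrectly concludes that x = 2 is the only solution. The proof shows that x = 2 is A solution (existence), but does not show it is the ONLY solution (uniqueness). In fact, x = -2 is also a solution since (-2)^2 = 4. Finding one solution doesn't prove there are no others.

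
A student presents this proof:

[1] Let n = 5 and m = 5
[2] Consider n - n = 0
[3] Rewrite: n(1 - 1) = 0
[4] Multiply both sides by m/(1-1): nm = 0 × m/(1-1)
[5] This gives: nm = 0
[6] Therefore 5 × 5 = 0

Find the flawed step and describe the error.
Step 4: Multiply both sides by m/(1-1): nm = 0 × m/(1-1)

Step 4 multiplies both sides by m/(1-1). However, 1-1 = 0, so this is multiplication by m/0, which is undefined. We cannot multiply by an undefined expression.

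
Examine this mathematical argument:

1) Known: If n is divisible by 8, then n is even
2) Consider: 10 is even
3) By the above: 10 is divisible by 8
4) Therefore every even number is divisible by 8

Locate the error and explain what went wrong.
Step 3: By the above: 10 is divisible by 8

Step 3 commits the fallacy of affirming the consequent. The known fact 'divisible by 8 → even' does NOT imply 'even → divisible by 8'. That would be the converse, which is false. For example, 10 is even but 10 ÷ 8 = 1.25, which is not an integer.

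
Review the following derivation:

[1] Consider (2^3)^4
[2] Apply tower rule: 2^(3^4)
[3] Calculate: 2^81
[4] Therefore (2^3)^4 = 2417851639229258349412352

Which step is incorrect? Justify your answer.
Step 2: Apply tower rule: 2^(3^4)

Step 2 incorrectly states that (a^b)^c = a^(b^c). The correct rule is (a^b)^c = a^(b×c). The actual value is (2^3)^4 = 2^12 = 4096, not 2^81 = 2417851639229258349412352.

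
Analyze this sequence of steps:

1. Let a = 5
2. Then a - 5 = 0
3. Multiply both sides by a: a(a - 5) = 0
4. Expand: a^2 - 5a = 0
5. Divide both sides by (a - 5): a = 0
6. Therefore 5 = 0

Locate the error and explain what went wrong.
Step 5: Divide both sides by (a - 5): a = 0

Step 5 divides both sides by (a - 5). However, since a = 5, we have (a - 5) = 0. Division by zero is undefined, making this step invalid.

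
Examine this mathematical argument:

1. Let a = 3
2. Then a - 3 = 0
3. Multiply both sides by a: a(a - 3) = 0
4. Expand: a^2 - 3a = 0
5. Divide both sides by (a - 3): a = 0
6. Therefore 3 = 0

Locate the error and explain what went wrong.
Step 5: Divide both sides by (a - 3): a = 0

Step 5 divides both sides by (a - 3). However, since a = 3, we have (a - 3) = 0. Division by zero is undefined, making this step invalid.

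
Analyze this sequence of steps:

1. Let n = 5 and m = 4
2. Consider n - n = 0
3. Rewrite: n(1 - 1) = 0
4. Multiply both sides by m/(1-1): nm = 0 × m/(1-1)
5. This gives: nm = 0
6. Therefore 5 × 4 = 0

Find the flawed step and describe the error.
Step 4: Multiply both sides by m/(1-1): nm = 0 × m/(1-1)

Step 4 multiplies both sides by m/(1-1). However, 1-1 = 0, so this is multiplication by m/0, which is undefined. We cannot multiply by an undefined expression.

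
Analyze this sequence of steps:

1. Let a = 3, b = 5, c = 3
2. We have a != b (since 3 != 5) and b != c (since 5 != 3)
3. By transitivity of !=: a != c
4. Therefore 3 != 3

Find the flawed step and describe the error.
Step 3: By transitivity of !=: a != c

Step 3 incorrectly applies transitivity to the '!=' relation. Transitivity states: if a R b and b R c, then a R c. However, '!=' is not transitive. Counterexample: 3 != 5 and 5 != 3, but 3 = 3 (both equal 3). Transitivity holds for relations like <, <=, =, but not for !=.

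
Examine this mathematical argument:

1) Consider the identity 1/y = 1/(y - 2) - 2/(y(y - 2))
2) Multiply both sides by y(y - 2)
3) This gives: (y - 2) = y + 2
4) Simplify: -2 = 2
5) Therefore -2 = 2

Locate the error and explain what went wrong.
Step 3: This gives: (y - 2) = y + 2

Step 3 makes a sign error when clearing denominators. Multiplying -2/(y(y - 2)) by y(y - 2) gives -2, not +2. The correct result is (y - 2) = y - 2, which is trivially true, not (y - 2) = y + 2. (Step 1 is a valid identity: 1/(y - 2) - 2/(y(y - 2)) = (y - 2)/(y(y - 2)) = 1/y.)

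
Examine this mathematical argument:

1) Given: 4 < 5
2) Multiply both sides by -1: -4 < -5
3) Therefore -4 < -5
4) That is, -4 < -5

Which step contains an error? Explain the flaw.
Step 2: Multiply both sides by -1: -4 < -5

Step 2 multiplies both sides by -1 but fails to reverse the inequality sign. When multiplying (or dividing) an inequality by a negative number, the direction must be reversed. Since 4 < 5, we should get -4 > -5, i.e., -4 > -5.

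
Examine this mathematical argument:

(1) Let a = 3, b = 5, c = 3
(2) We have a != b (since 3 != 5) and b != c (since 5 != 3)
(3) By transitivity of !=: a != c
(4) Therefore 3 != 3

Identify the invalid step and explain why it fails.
Step 3: By transitivity of !=: a != c

Step 3 incorrectly applies transitivity to the '!=' relation. Transitivity states: if a R b and b R c, then a R c. However, '!=' is not transitive. Counterexample: 3 != 5 and 5 != 3, but 3 = 3 (both equal 3). Transitivity holds for relations like <, <=, =, but not for !=.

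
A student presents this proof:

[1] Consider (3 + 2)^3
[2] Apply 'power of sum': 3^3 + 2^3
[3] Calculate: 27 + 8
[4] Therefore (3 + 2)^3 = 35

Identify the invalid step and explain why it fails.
Step 2: Apply 'power of sum': 3^3 + 2^3

Step 2 incorrectly applies a non-existent rule '(a+b)^n = a^n + b^n'. This is false in general. The correct expansion uses the binomial theorem. The actual value is (3 + 2)^3 = 5^3 = 125, not 35.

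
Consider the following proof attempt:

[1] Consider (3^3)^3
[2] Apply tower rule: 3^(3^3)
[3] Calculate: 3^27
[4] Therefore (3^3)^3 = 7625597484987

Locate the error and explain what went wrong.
Step 2: Apply tower rule: 3^(3^3)

Step 2 incorrectly states that (a^b)^c = a^(b^c). The correct rule is (a^b)^c = a^(b×c). The actual value is (3^3)^3 = 3^9 = 19683, not 3^27 = 7625597484987.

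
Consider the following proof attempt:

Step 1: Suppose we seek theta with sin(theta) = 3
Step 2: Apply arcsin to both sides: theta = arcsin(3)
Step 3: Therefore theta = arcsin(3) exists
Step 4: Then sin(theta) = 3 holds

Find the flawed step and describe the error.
Step 2: Apply arcsin to both sides: theta = arcsin(3)

Step 2 applies arcsin to 3. However, arcsin(x) is only defined for x in [-1, 1] because sin(theta) can only produce values in that range. Since |3| > 1, arcsin(3) is undefined. There is no angle whose sine equals 3.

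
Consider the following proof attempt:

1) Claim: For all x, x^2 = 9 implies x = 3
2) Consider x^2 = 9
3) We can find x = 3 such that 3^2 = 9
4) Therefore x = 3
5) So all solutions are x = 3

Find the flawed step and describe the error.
Step 4: Therefore x = 3

Step 4 incorrectly concludes that x = 3 is the only solution. The proof shows that x = 3 is A solution (existence), but does not show it is the ONLY solution (uniqueness). In fact, x = -3 is also a solution since (-3)^2 = 9. Finding one solution doesn't prove there are no others.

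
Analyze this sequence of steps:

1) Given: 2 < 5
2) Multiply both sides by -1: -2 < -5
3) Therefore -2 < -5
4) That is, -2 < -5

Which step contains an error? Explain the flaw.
Step 2: Multiply both sides by -1: -2 < -5

Step 2 multiplies both sides by -1 but fails to reverse the inequality sign. When multiplying (or dividing) an inequality by a negative number, the direction must be reversed. Since 2 < 5, we should get -2 > -5, i.e., -2 > -5.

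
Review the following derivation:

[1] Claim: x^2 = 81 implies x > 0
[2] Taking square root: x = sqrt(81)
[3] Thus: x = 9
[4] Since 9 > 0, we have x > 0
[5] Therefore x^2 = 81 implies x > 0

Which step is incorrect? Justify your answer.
Step 2: Taking square root: x = sqrt(81)

Step 2 takes the square root and assumes the positive root only. The equation x^2 = 81 actually has two solutions: x = 9 and x = -9. The proof silently assumes x > 0 without justification, then uses this assumption to conclude x > 0, which is circular. The counterexample x = -9 shows the claim is false.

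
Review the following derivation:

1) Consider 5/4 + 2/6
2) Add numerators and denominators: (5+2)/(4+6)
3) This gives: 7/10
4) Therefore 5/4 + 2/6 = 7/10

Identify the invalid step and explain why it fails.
Step 2: Add numerators and denominators: (5+2)/(4+6)

Step 2 incorrectly adds fractions by separately adding numerators and denominators. This is wrong. The correct method requires a common denominator: 5/4 + 2/6 = (5×6 + 2×4)/(4×6) = 38/24 = 19/12. The method used gives 7/10, which is different.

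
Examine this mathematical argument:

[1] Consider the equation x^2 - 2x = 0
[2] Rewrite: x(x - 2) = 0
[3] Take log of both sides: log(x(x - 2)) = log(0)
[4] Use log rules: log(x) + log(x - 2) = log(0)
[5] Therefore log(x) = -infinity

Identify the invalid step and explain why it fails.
Step 3: Take log of both sides: log(x(x - 2)) = log(0)

Step 3 takes the logarithm of both sides, resulting in log(0) on the right side. The logarithm is only defined for positive numbers; log(0) is undefined (approaches negative infinity). This operation is invalid.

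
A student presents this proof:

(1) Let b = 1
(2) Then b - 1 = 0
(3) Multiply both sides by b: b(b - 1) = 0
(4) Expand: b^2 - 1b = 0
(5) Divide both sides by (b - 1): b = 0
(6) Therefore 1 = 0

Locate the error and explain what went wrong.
Step 5: Divide both sides by (b - 1): b = 0

Step 5 divides both sides by (b - 1). However, since b = 1, we have (b - 1) = 0. Division by zero is undefined, making this step invalid.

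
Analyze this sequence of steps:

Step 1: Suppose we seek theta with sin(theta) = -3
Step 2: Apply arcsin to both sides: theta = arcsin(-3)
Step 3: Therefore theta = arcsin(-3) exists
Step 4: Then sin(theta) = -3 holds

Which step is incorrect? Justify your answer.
Step 2: Apply arcsin to both sides: theta = arcsin(-3)

Step 2 applies arcsin to -3. However, arcsin(x) is only defined for x in [-1, 1] because sin(theta) can only produce values in that range. Since |-3| > 1, arcsin(-3) is undefined. There is no angle whose sine equals -3.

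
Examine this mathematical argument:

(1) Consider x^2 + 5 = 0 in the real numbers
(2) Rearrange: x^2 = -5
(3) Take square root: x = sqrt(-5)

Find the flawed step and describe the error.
Step 3: Take square root: x = sqrt(-5)

Step 3 takes the square root of -5, which is negative. In the real number system, the square root of a negative number is undefined. The equation x^2 + 5 = 0 has no real solutions. Square roots of negative numbers only exist in the complex numbers.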